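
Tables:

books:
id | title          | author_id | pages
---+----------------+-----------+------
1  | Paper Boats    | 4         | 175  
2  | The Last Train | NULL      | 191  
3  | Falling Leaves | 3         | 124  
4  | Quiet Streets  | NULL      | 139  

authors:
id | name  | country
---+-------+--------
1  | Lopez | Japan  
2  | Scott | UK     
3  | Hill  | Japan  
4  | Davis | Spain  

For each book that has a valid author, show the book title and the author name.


INNER JOIN keeps only books rows whose author_id matches an id in authors. Walk through each book:
  - book 1 (Paper Boats): author_id=4 -> matches Davis
  - book 2 (The Last Train): author_id=NULL, no match -> dropped
  - book 3 (Falling Leaves): author_id=3 -> matches Hill
  - book 4 (Quiet Streets): author_id=NULL, no match -> dropped
So 2 of 4 rows are dropped.

SQL:
SELECT a.title, b.name AS author
FROM books a
INNER JOIN authors b ON a.author_id = b.id

Result:
title          | author
---------------+-------
Paper Boats    | Davis 
Falling Leaves | Hill  


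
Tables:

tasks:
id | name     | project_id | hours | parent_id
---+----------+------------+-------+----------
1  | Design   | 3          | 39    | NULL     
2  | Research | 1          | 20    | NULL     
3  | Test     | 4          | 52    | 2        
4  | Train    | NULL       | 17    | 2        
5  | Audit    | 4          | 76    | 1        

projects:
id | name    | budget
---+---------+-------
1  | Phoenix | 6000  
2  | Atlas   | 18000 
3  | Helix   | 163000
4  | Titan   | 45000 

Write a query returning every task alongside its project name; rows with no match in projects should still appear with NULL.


LEFT JOIN keeps every row from tasks (the left table); where project_id has no match in projects, the project columns become NULL. Walk through each task:
  - task 1 (Design): project_id=3 -> matches Helix
  - task 2 (Research): project_id=1 -> matches Phoenix
  - task 3 (Test): project_id=4 -> matches Titan
  - task 4 (Train): project_id=NULL, no match -> kept with NULL
  - task 5 (Audit): project_id=4 -> matches Titan
All 5 rows appear; 1 has NULL project.

SQL:
SELECT a.name, b.name AS project
FROM tasks a
LEFT JOIN projects b ON a.project_id = b.id

Result:
name     | project
---------+--------
Design   | Helix  
Research | Phoenix
Test     | Titan  
Train    | NULL   
Audit    | Titan  


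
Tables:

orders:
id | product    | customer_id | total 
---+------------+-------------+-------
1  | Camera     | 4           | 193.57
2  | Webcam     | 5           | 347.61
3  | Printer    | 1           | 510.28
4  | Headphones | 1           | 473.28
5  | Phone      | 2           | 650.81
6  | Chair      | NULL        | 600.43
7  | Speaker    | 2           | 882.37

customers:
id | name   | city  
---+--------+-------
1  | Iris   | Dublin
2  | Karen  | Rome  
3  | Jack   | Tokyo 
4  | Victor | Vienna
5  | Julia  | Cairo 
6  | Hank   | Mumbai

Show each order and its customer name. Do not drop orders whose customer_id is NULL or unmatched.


LEFT JOIN keeps every row from orders (the left table); where customer_id has no match in customers, the customer columns become NULL. Walk through each order:
  - order 1 (Camera): customer_id=4 -> matches Victor
  - order 2 (Webcam): customer_id=5 -> matches Julia
  - order 3 (Printer): customer_id=1 -> matches Iris
  - order 4 (Headphones): customer_id=1 -> matches Iris
  - order 5 (Phone): customer_id=2 -> matches Karen
  - order 6 (Chair): customer_id=NULL, no match -> kept with NULL
  - order 7 (Speaker): customer_id=2 -> matches Karen
All 7 rows appear; 1 has NULL customer.

SQL:
SELECT a.product, b.name AS customer
FROM orders a
LEFT JOIN customers b ON a.customer_id = b.id

Result:
product    | customer
-----------+---------
Camera     | Victor  
Webcam     | Julia   
Printer    | Iris    
Headphones | Iris    
Phone      | Karen   
Chair      | NULL    
Speaker    | Karen   


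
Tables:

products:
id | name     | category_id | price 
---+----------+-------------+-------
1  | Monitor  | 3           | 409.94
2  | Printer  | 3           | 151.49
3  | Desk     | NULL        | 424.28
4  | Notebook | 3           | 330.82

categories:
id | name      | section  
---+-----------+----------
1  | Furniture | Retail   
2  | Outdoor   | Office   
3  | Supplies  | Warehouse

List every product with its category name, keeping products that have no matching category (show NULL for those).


LEFT JOIN keeps every row from products (the left table); where category_id has no match in categories, the category columns become NULL. Walk through each product:
  - product 1 (Monitor): category_id=3 -> matches Supplies
  - product 2 (Printer): category_id=3 -> matches Supplies
  - product 3 (Desk): category_id=NULL, no match -> kept with NULL
  - product 4 (Notebook): category_id=3 -> matches Supplies
All 4 rows appear; 1 has NULL category.

SQL:
SELECT a.name, b.name AS category
FROM products a
LEFT JOIN categories b ON a.category_id = b.id

Result:
name     | category
---------+---------
Monitor  | Supplies
Printer  | Supplies
Desk     | NULL    
Notebook | Supplies


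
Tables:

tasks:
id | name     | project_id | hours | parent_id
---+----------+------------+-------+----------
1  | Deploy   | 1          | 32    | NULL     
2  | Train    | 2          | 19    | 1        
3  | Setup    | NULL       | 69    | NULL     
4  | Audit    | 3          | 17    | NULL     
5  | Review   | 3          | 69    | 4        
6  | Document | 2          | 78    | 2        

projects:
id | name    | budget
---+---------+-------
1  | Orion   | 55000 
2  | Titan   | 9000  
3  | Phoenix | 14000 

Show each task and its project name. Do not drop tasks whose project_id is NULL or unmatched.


LEFT JOIN keeps every row from tasks (the left table); where project_id has no match in projects, the project columns become NULL. Walk through each task:
  - task 1 (Deploy): project_id=1 -> matches Orion
  - task 2 (Train): project_id=2 -> matches Titan
  - task 3 (Setup): project_id=NULL, no match -> kept with NULL
  - task 4 (Audit): project_id=3 -> matches Phoenix
  - task 5 (Review): project_id=3 -> matches Phoenix
  - task 6 (Document): project_id=2 -> matches Titan
All 6 rows appear; 1 has NULL project.

SQL:
SELECT a.name, b.name AS project
FROM tasks a
LEFT JOIN projects b ON a.project_id = b.id

Result:
name     | project
---------+--------
Deploy   | Orion  
Train    | Titan  
Setup    | NULL   
Audit    | Phoenix
Review   | Phoenix
Document | Titan  


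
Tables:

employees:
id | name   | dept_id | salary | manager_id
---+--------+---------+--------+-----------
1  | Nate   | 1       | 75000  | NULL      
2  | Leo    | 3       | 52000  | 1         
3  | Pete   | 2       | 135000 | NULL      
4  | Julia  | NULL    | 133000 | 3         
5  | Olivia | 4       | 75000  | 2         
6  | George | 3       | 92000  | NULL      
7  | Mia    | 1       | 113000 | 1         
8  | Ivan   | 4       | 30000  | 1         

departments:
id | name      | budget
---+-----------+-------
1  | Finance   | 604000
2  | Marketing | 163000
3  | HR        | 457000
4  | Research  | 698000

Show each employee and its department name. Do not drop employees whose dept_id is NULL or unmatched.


LEFT JOIN keeps every row from employees (the left table); where dept_id has no match in departments, the department columns become NULL. Walk through each employee:
  - employee 1 (Nate): dept_id=1 -> matches Finance
  - employee 2 (Leo): dept_id=3 -> matches HR
  - employee 3 (Pete): dept_id=2 -> matches Marketing
  - employee 4 (Julia): dept_id=NULL, no match -> kept with NULL
  - employee 5 (Olivia): dept_id=4 -> matches Research
  - employee 6 (George): dept_id=3 -> matches HR
  - employee 7 (Mia): dept_id=1 -> matches Finance
  - employee 8 (Ivan): dept_id=4 -> matches Research
All 8 rows appear; 1 has NULL department.

SQL:
SELECT a.name, b.name AS department
FROM employees a
LEFT JOIN departments b ON a.dept_id = b.id

Result:
name   | department
-------+-----------
Nate   | Finance   
Leo    | HR        
Pete   | Marketing 
Julia  | NULL      
Olivia | Research  
George | HR        
Mia    | Finance   
Ivan   | Research  


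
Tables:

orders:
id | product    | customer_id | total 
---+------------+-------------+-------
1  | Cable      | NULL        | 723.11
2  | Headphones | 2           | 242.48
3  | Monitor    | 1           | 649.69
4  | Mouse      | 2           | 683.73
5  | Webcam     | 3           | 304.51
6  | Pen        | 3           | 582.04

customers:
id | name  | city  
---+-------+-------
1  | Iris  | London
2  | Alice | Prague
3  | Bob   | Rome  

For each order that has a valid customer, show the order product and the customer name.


INNER JOIN keeps only orders rows whose customer_id matches an id in customers. Walk through each order:
  - order 1 (Cable): customer_id=NULL, no match -> dropped
  - order 2 (Headphones): customer_id=2 -> matches Alice
  - order 3 (Monitor): customer_id=1 -> matches Iris
  - order 4 (Mouse): customer_id=2 -> matches Alice
  - order 5 (Webcam): customer_id=3 -> matches Bob
  - order 6 (Pen): customer_id=3 -> matches Bob
So 1 of 6 rows is dropped.

SQL:
SELECT a.product, b.name AS customer
FROM orders a
INNER JOIN customers b ON a.customer_id = b.id

Result:
product    | customer
-----------+---------
Headphones | Alice   
Monitor    | Iris    
Mouse      | Alice   
Webcam     | Bob     
Pen        | Bob     


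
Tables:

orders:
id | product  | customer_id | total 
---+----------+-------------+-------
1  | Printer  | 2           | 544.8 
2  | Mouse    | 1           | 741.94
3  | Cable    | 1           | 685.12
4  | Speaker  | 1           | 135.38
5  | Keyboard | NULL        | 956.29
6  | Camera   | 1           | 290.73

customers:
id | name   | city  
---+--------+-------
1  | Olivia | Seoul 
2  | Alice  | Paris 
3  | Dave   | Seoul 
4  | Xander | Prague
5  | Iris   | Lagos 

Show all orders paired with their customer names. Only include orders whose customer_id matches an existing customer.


INNER JOIN keeps only orders rows whose customer_id matches an id in customers. Walk through each order:
  - order 1 (Printer): customer_id=2 -> matches Alice
  - order 2 (Mouse): customer_id=1 -> matches Olivia
  - order 3 (Cable): customer_id=1 -> matches Olivia
  - order 4 (Speaker): customer_id=1 -> matches Olivia
  - order 5 (Keyboard): customer_id=NULL, no match -> dropped
  - order 6 (Camera): customer_id=1 -> matches Olivia
So 1 of 6 rows is dropped.

SQL:
SELECT a.product, b.name AS customer
FROM orders a
INNER JOIN customers b ON a.customer_id = b.id

Result:
product | customer
--------+---------
Printer | Alice   
Mouse   | Olivia  
Cable   | Olivia  
Speaker | Olivia  
Camera  | Olivia  


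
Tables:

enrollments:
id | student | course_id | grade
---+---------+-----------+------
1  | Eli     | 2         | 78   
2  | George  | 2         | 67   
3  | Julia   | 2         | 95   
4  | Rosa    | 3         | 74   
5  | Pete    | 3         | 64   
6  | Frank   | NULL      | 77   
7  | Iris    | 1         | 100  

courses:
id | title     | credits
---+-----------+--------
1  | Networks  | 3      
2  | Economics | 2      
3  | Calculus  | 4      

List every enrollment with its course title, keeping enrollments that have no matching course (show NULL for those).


LEFT JOIN keeps every row from enrollments (the left table); where course_id has no match in courses, the course columns become NULL. Walk through each enrollment:
  - enrollment 1 (Eli): course_id=2 -> matches Economics
  - enrollment 2 (George): course_id=2 -> matches Economics
  - enrollment 3 (Julia): course_id=2 -> matches Economics
  - enrollment 4 (Rosa): course_id=3 -> matches Calculus
  - enrollment 5 (Pete): course_id=3 -> matches Calculus
  - enrollment 6 (Frank): course_id=NULL, no match -> kept with NULL
  - enrollment 7 (Iris): course_id=1 -> matches Networks
All 7 rows appear; 1 has NULL course.

SQL:
SELECT a.student, b.title AS course
FROM enrollments a
LEFT JOIN courses b ON a.course_id = b.id

Result:
student | course   
--------+----------
Eli     | Economics
George  | Economics
Julia   | Economics
Rosa    | Calculus 
Pete    | Calculus 
Frank   | NULL     
Iris    | Networks 


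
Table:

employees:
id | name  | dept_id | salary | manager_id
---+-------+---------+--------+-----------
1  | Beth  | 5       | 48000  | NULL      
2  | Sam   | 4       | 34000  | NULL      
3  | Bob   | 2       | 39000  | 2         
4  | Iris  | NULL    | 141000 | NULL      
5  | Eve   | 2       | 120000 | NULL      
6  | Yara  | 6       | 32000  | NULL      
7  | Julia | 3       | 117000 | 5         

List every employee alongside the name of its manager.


This is a self-join: employees is joined to a second copy of itself, matching each row's manager_id to another row's id. Use LEFT JOIN so rows with manager_id=NULL are kept.
  - employee 1 (Beth): manager_id=NULL -> NULL
  - employee 2 (Sam): manager_id=NULL -> NULL
  - employee 3 (Bob): manager_id=2 -> Sam
  - employee 4 (Iris): manager_id=NULL -> NULL
  - employee 5 (Eve): manager_id=NULL -> NULL
  - employee 6 (Yara): manager_id=NULL -> NULL
  - employee 7 (Julia): manager_id=5 -> Eve

SQL:
SELECT a.name AS item, b.name AS manager
FROM employees a
LEFT JOIN employees b ON a.manager_id = b.id

Result:
item  | manager
------+--------
Beth  | NULL   
Sam   | NULL   
Bob   | Sam    
Iris  | NULL   
Eve   | NULL   
Yara  | NULL   
Julia | Eve    


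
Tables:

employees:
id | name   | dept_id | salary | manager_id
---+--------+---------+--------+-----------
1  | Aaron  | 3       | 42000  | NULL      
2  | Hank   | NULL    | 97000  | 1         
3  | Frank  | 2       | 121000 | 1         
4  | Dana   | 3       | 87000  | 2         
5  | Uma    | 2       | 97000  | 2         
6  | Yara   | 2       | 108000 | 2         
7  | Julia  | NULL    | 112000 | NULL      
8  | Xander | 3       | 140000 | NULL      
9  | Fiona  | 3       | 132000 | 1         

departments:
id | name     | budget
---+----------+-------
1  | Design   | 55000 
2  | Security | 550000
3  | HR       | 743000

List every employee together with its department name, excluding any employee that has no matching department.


INNER JOIN keeps only employees rows whose dept_id matches an id in departments. Walk through each employee:
  - employee 1 (Aaron): dept_id=3 -> matches HR
  - employee 2 (Hank): dept_id=NULL, no match -> dropped
  - employee 3 (Frank): dept_id=2 -> matches Security
  - employee 4 (Dana): dept_id=3 -> matches HR
  - employee 5 (Uma): dept_id=2 -> matches Security
  - employee 6 (Yara): dept_id=2 -> matches Security
  - employee 7 (Julia): dept_id=NULL, no match -> dropped
  - employee 8 (Xander): dept_id=3 -> matches HR
  - employee 9 (Fiona): dept_id=3 -> matches HR
So 2 of 9 rows are dropped.

SQL:
SELECT a.name, b.name AS department
FROM employees a
INNER JOIN departments b ON a.dept_id = b.id

Result:
name   | department
-------+-----------
Aaron  | HR        
Frank  | Security  
Dana   | HR        
Uma    | Security  
Yara   | Security  
Xander | HR        
Fiona  | HR        


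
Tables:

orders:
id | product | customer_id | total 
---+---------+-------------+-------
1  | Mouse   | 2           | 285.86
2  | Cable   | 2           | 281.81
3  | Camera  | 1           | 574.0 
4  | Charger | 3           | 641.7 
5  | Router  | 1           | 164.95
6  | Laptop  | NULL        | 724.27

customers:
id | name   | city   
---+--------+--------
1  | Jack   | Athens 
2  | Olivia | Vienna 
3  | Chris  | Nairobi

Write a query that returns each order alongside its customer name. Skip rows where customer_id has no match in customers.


INNER JOIN keeps only orders rows whose customer_id matches an id in customers. Walk through each order:
  - order 1 (Mouse): customer_id=2 -> matches Olivia
  - order 2 (Cable): customer_id=2 -> matches Olivia
  - order 3 (Camera): customer_id=1 -> matches Jack
  - order 4 (Charger): customer_id=3 -> matches Chris
  - order 5 (Router): customer_id=1 -> matches Jack
  - order 6 (Laptop): customer_id=NULL, no match -> dropped
So 1 of 6 rows is dropped.

SQL:
SELECT a.product, b.name AS customer
FROM orders a
INNER JOIN customers b ON a.customer_id = b.id

Result:
product | customer
--------+---------
Mouse   | Olivia  
Cable   | Olivia  
Camera  | Jack    
Charger | Chris   
Router  | Jack    


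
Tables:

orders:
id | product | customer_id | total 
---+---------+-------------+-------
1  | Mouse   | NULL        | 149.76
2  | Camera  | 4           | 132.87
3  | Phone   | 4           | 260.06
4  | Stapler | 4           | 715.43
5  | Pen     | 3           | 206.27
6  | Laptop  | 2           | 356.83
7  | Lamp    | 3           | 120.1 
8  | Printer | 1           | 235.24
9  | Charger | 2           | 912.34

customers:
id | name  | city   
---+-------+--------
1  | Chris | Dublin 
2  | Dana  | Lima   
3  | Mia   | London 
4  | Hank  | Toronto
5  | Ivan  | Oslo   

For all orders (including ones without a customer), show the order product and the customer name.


LEFT JOIN keeps every row from orders (the left table); where customer_id has no match in customers, the customer columns become NULL. Walk through each order:
  - order 1 (Mouse): customer_id=NULL, no match -> kept with NULL
  - order 2 (Camera): customer_id=4 -> matches Hank
  - order 3 (Phone): customer_id=4 -> matches Hank
  - order 4 (Stapler): customer_id=4 -> matches Hank
  - order 5 (Pen): customer_id=3 -> matches Mia
  - order 6 (Laptop): customer_id=2 -> matches Dana
  - order 7 (Lamp): customer_id=3 -> matches Mia
  - order 8 (Printer): customer_id=1 -> matches Chris
  - order 9 (Charger): customer_id=2 -> matches Dana
All 9 rows appear; 1 has NULL customer.

SQL:
SELECT a.product, b.name AS customer
FROM orders a
LEFT JOIN customers b ON a.customer_id = b.id

Result:
product | customer
--------+---------
Mouse   | NULL    
Camera  | Hank    
Phone   | Hank    
Stapler | Hank    
Pen     | Mia     
Laptop  | Dana    
Lamp    | Mia     
Printer | Chris   
Charger | Dana    


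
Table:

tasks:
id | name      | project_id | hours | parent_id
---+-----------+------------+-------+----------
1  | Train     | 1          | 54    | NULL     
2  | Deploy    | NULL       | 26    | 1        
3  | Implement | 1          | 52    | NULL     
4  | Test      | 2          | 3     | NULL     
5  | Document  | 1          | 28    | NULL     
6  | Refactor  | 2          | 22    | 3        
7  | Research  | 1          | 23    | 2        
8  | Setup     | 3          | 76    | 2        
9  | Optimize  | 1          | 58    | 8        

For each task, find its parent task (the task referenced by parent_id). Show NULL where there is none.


This is a self-join: tasks is joined to a second copy of itself, matching each row's parent_id to another row's id. Use LEFT JOIN so rows with parent_id=NULL are kept.
  - task 1 (Train): parent_id=NULL -> NULL
  - task 2 (Deploy): parent_id=1 -> Train
  - task 3 (Implement): parent_id=NULL -> NULL
  - task 4 (Test): parent_id=NULL -> NULL
  - task 5 (Document): parent_id=NULL -> NULL
  - task 6 (Refactor): parent_id=3 -> Implement
  - task 7 (Research): parent_id=2 -> Deploy
  - task 8 (Setup): parent_id=2 -> Deploy
  - task 9 (Optimize): parent_id=8 -> Setup

SQL:
SELECT a.name AS item, b.name AS parent
FROM tasks a
LEFT JOIN tasks b ON a.parent_id = b.id

Result:
item      | parent   
----------+----------
Train     | NULL     
Deploy    | Train    
Implement | NULL     
Test      | NULL     
Document  | NULL     
Refactor  | Implement
Research  | Deploy   
Setup     | Deploy   
Optimize  | Setup    


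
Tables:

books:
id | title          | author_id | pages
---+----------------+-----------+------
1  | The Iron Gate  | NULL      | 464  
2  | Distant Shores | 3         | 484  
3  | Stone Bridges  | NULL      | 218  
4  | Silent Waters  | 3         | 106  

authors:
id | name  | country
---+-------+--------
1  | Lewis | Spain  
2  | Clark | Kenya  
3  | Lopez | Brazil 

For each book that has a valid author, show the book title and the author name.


INNER JOIN keeps only books rows whose author_id matches an id in authors. Walk through each book:
  - book 1 (The Iron Gate): author_id=NULL, no match -> dropped
  - book 2 (Distant Shores): author_id=3 -> matches Lopez
  - book 3 (Stone Bridges): author_id=NULL, no match -> dropped
  - book 4 (Silent Waters): author_id=3 -> matches Lopez
So 2 of 4 rows are dropped.

SQL:
SELECT a.title, b.name AS author
FROM books a
INNER JOIN authors b ON a.author_id = b.id

Result:
title          | author
---------------+-------
Distant Shores | Lopez 
Silent Waters  | Lopez 


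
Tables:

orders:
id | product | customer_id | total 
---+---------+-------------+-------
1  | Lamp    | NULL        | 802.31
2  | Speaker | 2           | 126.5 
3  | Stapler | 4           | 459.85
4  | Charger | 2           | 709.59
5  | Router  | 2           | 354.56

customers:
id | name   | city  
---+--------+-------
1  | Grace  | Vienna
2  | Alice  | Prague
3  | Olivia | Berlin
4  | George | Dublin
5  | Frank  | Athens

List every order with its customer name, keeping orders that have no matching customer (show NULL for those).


LEFT JOIN keeps every row from orders (the left table); where customer_id has no match in customers, the customer columns become NULL. Walk through each order:
  - order 1 (Lamp): customer_id=NULL, no match -> kept with NULL
  - order 2 (Speaker): customer_id=2 -> matches Alice
  - order 3 (Stapler): customer_id=4 -> matches George
  - order 4 (Charger): customer_id=2 -> matches Alice
  - order 5 (Router): customer_id=2 -> matches Alice
All 5 rows appear; 1 has NULL customer.

SQL:
SELECT a.product, b.name AS customer
FROM orders a
LEFT JOIN customers b ON a.customer_id = b.id

Result:
product | customer
--------+---------
Lamp    | NULL    
Speaker | Alice   
Stapler | George  
Charger | Alice   
Router  | Alice   


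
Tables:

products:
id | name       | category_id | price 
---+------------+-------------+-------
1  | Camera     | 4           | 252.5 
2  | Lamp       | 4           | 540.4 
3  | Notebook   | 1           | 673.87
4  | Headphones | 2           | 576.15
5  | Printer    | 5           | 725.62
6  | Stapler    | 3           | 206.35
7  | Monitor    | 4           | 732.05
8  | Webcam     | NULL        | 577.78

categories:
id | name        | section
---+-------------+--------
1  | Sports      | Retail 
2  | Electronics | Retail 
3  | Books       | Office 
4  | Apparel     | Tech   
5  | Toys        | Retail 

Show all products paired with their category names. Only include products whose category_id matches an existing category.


INNER JOIN keeps only products rows whose category_id matches an id in categories. Walk through each product:
  - product 1 (Camera): category_id=4 -> matches Apparel
  - product 2 (Lamp): category_id=4 -> matches Apparel
  - product 3 (Notebook): category_id=1 -> matches Sports
  - product 4 (Headphones): category_id=2 -> matches Electronics
  - product 5 (Printer): category_id=5 -> matches Toys
  - product 6 (Stapler): category_id=3 -> matches Books
  - product 7 (Monitor): category_id=4 -> matches Apparel
  - product 8 (Webcam): category_id=NULL, no match -> dropped
So 1 of 8 rows is dropped.

SQL:
SELECT a.name, b.name AS category
FROM products a
INNER JOIN categories b ON a.category_id = b.id

Result:
name       | category   
-----------+------------
Camera     | Apparel    
Lamp       | Apparel    
Notebook   | Sports     
Headphones | Electronics
Printer    | Toys       
Stapler    | Books      
Monitor    | Apparel    


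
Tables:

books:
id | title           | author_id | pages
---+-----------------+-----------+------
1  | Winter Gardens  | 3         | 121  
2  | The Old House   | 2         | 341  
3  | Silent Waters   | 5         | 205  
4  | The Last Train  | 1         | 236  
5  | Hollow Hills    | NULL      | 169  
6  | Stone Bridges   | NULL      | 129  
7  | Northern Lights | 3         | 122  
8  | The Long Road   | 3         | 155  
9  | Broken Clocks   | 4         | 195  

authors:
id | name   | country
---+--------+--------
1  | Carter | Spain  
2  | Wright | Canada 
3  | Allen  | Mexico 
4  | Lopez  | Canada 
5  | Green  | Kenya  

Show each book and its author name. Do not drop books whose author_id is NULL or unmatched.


LEFT JOIN keeps every row from books (the left table); where author_id has no match in authors, the author columns become NULL. Walk through each book:
  - book 1 (Winter Gardens): author_id=3 -> matches Allen
  - book 2 (The Old House): author_id=2 -> matches Wright
  - book 3 (Silent Waters): author_id=5 -> matches Green
  - book 4 (The Last Train): author_id=1 -> matches Carter
  - book 5 (Hollow Hills): author_id=NULL, no match -> kept with NULL
  - book 6 (Stone Bridges): author_id=NULL, no match -> kept with NULL
  - book 7 (Northern Lights): author_id=3 -> matches Allen
  - book 8 (The Long Road): author_id=3 -> matches Allen
  - book 9 (Broken Clocks): author_id=4 -> matches Lopez
All 9 rows appear; 2 have NULL author.

SQL:
SELECT a.title, b.name AS author
FROM books a
LEFT JOIN authors b ON a.author_id = b.id

Result:
title           | author
----------------+-------
Winter Gardens  | Allen 
The Old House   | Wright
Silent Waters   | Green 
The Last Train  | Carter
Hollow Hills    | NULL  
Stone Bridges   | NULL  
Northern Lights | Allen 
The Long Road   | Allen 
Broken Clocks   | Lopez 


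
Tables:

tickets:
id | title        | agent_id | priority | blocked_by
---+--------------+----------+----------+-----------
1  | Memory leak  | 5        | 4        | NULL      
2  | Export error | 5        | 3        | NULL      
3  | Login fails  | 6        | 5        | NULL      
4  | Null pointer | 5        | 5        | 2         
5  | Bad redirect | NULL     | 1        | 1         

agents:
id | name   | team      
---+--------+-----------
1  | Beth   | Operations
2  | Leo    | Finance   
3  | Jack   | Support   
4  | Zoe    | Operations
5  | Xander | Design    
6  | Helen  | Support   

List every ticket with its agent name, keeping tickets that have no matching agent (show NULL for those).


LEFT JOIN keeps every row from tickets (the left table); where agent_id has no match in agents, the agent columns become NULL. Walk through each ticket:
  - ticket 1 (Memory leak): agent_id=5 -> matches Xander
  - ticket 2 (Export error): agent_id=5 -> matches Xander
  - ticket 3 (Login fails): agent_id=6 -> matches Helen
  - ticket 4 (Null pointer): agent_id=5 -> matches Xander
  - ticket 5 (Bad redirect): agent_id=NULL, no match -> kept with NULL
All 5 rows appear; 1 has NULL agent.

SQL:
SELECT a.title, b.name AS agent
FROM tickets a
LEFT JOIN agents b ON a.agent_id = b.id

Result:
title        | agent 
-------------+-------
Memory leak  | Xander
Export error | Xander
Login fails  | Helen 
Null pointer | Xander
Bad redirect | NULL  


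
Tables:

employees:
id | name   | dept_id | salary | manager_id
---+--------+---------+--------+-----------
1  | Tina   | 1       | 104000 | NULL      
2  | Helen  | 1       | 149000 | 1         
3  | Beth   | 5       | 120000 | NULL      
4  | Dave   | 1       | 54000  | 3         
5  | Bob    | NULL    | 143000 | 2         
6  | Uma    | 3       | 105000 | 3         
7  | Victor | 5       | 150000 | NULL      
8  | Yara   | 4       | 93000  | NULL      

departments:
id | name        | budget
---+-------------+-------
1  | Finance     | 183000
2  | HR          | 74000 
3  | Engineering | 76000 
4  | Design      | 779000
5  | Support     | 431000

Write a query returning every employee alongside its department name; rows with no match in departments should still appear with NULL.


LEFT JOIN keeps every row from employees (the left table); where dept_id has no match in departments, the department columns become NULL. Walk through each employee:
  - employee 1 (Tina): dept_id=1 -> matches Finance
  - employee 2 (Helen): dept_id=1 -> matches Finance
  - employee 3 (Beth): dept_id=5 -> matches Support
  - employee 4 (Dave): dept_id=1 -> matches Finance
  - employee 5 (Bob): dept_id=NULL, no match -> kept with NULL
  - employee 6 (Uma): dept_id=3 -> matches Engineering
  - employee 7 (Victor): dept_id=5 -> matches Support
  - employee 8 (Yara): dept_id=4 -> matches Design
All 8 rows appear; 1 has NULL department.

SQL:
SELECT a.name, b.name AS department
FROM employees a
LEFT JOIN departments b ON a.dept_id = b.id

Result:
name   | department 
-------+------------
Tina   | Finance    
Helen  | Finance    
Beth   | Support    
Dave   | Finance    
Bob    | NULL       
Uma    | Engineering
Victor | Support    
Yara   | Design     


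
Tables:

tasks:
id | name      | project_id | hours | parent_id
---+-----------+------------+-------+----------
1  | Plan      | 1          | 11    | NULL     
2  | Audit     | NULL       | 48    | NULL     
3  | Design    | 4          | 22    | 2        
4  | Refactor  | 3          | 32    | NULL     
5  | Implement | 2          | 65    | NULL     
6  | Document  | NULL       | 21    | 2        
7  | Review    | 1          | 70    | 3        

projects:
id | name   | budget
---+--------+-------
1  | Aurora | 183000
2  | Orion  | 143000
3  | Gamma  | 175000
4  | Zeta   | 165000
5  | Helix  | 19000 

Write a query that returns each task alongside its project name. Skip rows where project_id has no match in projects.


INNER JOIN keeps only tasks rows whose project_id matches an id in projects. Walk through each task:
  - task 1 (Plan): project_id=1 -> matches Aurora
  - task 2 (Audit): project_id=NULL, no match -> dropped
  - task 3 (Design): project_id=4 -> matches Zeta
  - task 4 (Refactor): project_id=3 -> matches Gamma
  - task 5 (Implement): project_id=2 -> matches Orion
  - task 6 (Document): project_id=NULL, no match -> dropped
  - task 7 (Review): project_id=1 -> matches Aurora
So 2 of 7 rows are dropped.

SQL:
SELECT a.name, b.name AS project
FROM tasks a
INNER JOIN projects b ON a.project_id = b.id

Result:
name      | project
----------+--------
Plan      | Aurora 
Design    | Zeta   
Refactor  | Gamma  
Implement | Orion  
Review    | Aurora 


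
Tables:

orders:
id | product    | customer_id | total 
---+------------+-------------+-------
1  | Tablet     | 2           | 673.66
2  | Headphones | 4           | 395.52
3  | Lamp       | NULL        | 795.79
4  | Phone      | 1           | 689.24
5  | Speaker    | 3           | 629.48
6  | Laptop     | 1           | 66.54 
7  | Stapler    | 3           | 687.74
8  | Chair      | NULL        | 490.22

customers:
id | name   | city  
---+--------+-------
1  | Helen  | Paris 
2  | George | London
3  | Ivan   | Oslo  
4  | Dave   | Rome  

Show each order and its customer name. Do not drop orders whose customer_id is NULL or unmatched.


LEFT JOIN keeps every row from orders (the left table); where customer_id has no match in customers, the customer columns become NULL. Walk through each order:
  - order 1 (Tablet): customer_id=2 -> matches George
  - order 2 (Headphones): customer_id=4 -> matches Dave
  - order 3 (Lamp): customer_id=NULL, no match -> kept with NULL
  - order 4 (Phone): customer_id=1 -> matches Helen
  - order 5 (Speaker): customer_id=3 -> matches Ivan
  - order 6 (Laptop): customer_id=1 -> matches Helen
  - order 7 (Stapler): customer_id=3 -> matches Ivan
  - order 8 (Chair): customer_id=NULL, no match -> kept with NULL
All 8 rows appear; 2 have NULL customer.

SQL:
SELECT a.product, b.name AS customer
FROM orders a
LEFT JOIN customers b ON a.customer_id = b.id

Result:
product    | customer
-----------+---------
Tablet     | George  
Headphones | Dave    
Lamp       | NULL    
Phone      | Helen   
Speaker    | Ivan    
Laptop     | Helen   
Stapler    | Ivan    
Chair      | NULL    


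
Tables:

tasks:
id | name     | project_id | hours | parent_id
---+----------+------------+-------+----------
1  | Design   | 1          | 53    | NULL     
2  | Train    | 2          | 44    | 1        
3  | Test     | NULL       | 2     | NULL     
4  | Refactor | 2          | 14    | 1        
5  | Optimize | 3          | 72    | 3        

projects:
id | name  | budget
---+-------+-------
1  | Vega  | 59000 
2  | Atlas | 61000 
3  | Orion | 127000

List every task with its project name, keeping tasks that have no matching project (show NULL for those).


LEFT JOIN keeps every row from tasks (the left table); where project_id has no match in projects, the project columns become NULL. Walk through each task:
  - task 1 (Design): project_id=1 -> matches Vega
  - task 2 (Train): project_id=2 -> matches Atlas
  - task 3 (Test): project_id=NULL, no match -> kept with NULL
  - task 4 (Refactor): project_id=2 -> matches Atlas
  - task 5 (Optimize): project_id=3 -> matches Orion
All 5 rows appear; 1 has NULL project.

SQL:
SELECT a.name, b.name AS project
FROM tasks a
LEFT JOIN projects b ON a.project_id = b.id

Result:
name     | project
---------+--------
Design   | Vega   
Train    | Atlas  
Test     | NULL   
Refactor | Atlas  
Optimize | Orion  


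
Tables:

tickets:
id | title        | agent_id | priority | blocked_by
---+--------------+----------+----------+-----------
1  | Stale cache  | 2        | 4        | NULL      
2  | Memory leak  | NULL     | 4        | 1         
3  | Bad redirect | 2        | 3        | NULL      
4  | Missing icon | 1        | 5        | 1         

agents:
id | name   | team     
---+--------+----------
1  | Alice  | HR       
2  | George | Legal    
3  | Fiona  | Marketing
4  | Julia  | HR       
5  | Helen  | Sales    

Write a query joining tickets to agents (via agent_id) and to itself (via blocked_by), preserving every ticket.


Two LEFT JOINs from the same base table tickets: one to agents via agent_id, one to tickets itself via blocked_by. Both are LEFT so every ticket is preserved.
Match against agents:
  - ticket 1 (Stale cache): agent_id=2 -> matches George
  - ticket 2 (Memory leak): agent_id=NULL, no match -> kept with NULL
  - ticket 3 (Bad redirect): agent_id=2 -> matches George
  - ticket 4 (Missing icon): agent_id=1 -> matches Alice
Match against tickets (self):
  - ticket 1 (Stale cache): blocked_by=NULL -> NULL
  - ticket 2 (Memory leak): blocked_by=1 -> Stale cache
  - ticket 3 (Bad redirect): blocked_by=NULL -> NULL
  - ticket 4 (Missing icon): blocked_by=1 -> Stale cache

SQL:
SELECT a.title, b.name AS agent, c.title AS blocked_by
FROM tickets a
LEFT JOIN agents b ON a.agent_id = b.id
LEFT JOIN tickets c ON a.blocked_by = c.id

Result:
title        | agent  | blocked_by 
-------------+--------+------------
Stale cache  | George | NULL       
Memory leak  | NULL   | Stale cache
Bad redirect | George | NULL       
Missing icon | Alice  | Stale cache


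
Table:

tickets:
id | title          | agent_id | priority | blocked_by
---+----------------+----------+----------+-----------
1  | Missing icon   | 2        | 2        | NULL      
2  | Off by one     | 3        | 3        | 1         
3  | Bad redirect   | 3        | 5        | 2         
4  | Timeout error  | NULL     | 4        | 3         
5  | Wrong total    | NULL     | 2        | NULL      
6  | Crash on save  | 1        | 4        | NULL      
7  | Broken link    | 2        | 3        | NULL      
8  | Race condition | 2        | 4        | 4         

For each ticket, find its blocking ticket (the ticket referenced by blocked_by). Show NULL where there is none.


This is a self-join: tickets is joined to a second copy of itself, matching each row's blocked_by to another row's id. Use LEFT JOIN so rows with blocked_by=NULL are kept.
  - ticket 1 (Missing icon): blocked_by=NULL -> NULL
  - ticket 2 (Off by one): blocked_by=1 -> Missing icon
  - ticket 3 (Bad redirect): blocked_by=2 -> Off by one
  - ticket 4 (Timeout error): blocked_by=3 -> Bad redirect
  - ticket 5 (Wrong total): blocked_by=NULL -> NULL
  - ticket 6 (Crash on save): blocked_by=NULL -> NULL
  - ticket 7 (Broken link): blocked_by=NULL -> NULL
  - ticket 8 (Race condition): blocked_by=4 -> Timeout error

SQL:
SELECT a.title AS item, b.title AS blocked_by
FROM tickets a
LEFT JOIN tickets b ON a.blocked_by = b.id

Result:
item           | blocked_by   
---------------+--------------
Missing icon   | NULL         
Off by one     | Missing icon 
Bad redirect   | Off by one   
Timeout error  | Bad redirect 
Wrong total    | NULL         
Crash on save  | NULL         
Broken link    | NULL         
Race condition | Timeout error


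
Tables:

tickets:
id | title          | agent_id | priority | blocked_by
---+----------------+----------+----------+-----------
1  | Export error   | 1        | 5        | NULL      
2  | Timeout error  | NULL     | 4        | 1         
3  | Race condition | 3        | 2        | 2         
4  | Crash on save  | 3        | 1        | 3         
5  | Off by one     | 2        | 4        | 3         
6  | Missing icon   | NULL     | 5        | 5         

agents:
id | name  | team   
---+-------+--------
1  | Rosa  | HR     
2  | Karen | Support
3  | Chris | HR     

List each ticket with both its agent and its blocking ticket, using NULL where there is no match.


Two LEFT JOINs from the same base table tickets: one to agents via agent_id, one to tickets itself via blocked_by. Both are LEFT so every ticket is preserved.
Match against agents:
  - ticket 1 (Export error): agent_id=1 -> matches Rosa
  - ticket 2 (Timeout error): agent_id=NULL, no match -> kept with NULL
  - ticket 3 (Race condition): agent_id=3 -> matches Chris
  - ticket 4 (Crash on save): agent_id=3 -> matches Chris
  - ticket 5 (Off by one): agent_id=2 -> matches Karen
  - ticket 6 (Missing icon): agent_id=NULL, no match -> kept with NULL
Match against tickets (self):
  - ticket 1 (Export error): blocked_by=NULL -> NULL
  - ticket 2 (Timeout error): blocked_by=1 -> Export error
  - ticket 3 (Race condition): blocked_by=2 -> Timeout error
  - ticket 4 (Crash on save): blocked_by=3 -> Race condition
  - ticket 5 (Off by one): blocked_by=3 -> Race condition
  - ticket 6 (Missing icon): blocked_by=5 -> Off by one

SQL:
SELECT a.title, b.name AS agent, c.title AS blocked_by
FROM tickets a
LEFT JOIN agents b ON a.agent_id = b.id
LEFT JOIN tickets c ON a.blocked_by = c.id

Result:
title          | agent | blocked_by    
---------------+-------+---------------
Export error   | Rosa  | NULL          
Timeout error  | NULL  | Export error  
Race condition | Chris | Timeout error 
Crash on save  | Chris | Race condition
Off by one     | Karen | Race condition
Missing icon   | NULL  | Off by one    


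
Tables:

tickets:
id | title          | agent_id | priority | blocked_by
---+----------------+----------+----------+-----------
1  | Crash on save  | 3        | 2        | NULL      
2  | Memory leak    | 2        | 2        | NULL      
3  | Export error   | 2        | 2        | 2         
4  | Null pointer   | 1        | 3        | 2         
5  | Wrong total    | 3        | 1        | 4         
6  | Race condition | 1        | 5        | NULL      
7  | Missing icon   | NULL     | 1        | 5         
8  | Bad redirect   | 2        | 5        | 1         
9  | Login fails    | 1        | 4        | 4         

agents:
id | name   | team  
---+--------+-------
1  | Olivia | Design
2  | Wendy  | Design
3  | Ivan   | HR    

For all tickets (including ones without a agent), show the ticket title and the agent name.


LEFT JOIN keeps every row from tickets (the left table); where agent_id has no match in agents, the agent columns become NULL. Walk through each ticket:
  - ticket 1 (Crash on save): agent_id=3 -> matches Ivan
  - ticket 2 (Memory leak): agent_id=2 -> matches Wendy
  - ticket 3 (Export error): agent_id=2 -> matches Wendy
  - ticket 4 (Null pointer): agent_id=1 -> matches Olivia
  - ticket 5 (Wrong total): agent_id=3 -> matches Ivan
  - ticket 6 (Race condition): agent_id=1 -> matches Olivia
  - ticket 7 (Missing icon): agent_id=NULL, no match -> kept with NULL
  - ticket 8 (Bad redirect): agent_id=2 -> matches Wendy
  - ticket 9 (Login fails): agent_id=1 -> matches Olivia
All 9 rows appear; 1 has NULL agent.

SQL:
SELECT a.title, b.name AS agent
FROM tickets a
LEFT JOIN agents b ON a.agent_id = b.id

Result:
title          | agent 
---------------+-------
Crash on save  | Ivan  
Memory leak    | Wendy 
Export error   | Wendy 
Null pointer   | Olivia
Wrong total    | Ivan  
Race condition | Olivia
Missing icon   | NULL  
Bad redirect   | Wendy 
Login fails    | Olivia


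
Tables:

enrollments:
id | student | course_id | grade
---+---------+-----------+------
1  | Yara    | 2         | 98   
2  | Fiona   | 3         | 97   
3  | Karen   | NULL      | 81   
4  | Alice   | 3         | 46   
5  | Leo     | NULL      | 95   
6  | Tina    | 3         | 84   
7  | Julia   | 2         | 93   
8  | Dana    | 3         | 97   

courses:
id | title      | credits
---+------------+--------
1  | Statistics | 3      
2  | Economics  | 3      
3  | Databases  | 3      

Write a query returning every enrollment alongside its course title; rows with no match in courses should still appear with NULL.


LEFT JOIN keeps every row from enrollments (the left table); where course_id has no match in courses, the course columns become NULL. Walk through each enrollment:
  - enrollment 1 (Yara): course_id=2 -> matches Economics
  - enrollment 2 (Fiona): course_id=3 -> matches Databases
  - enrollment 3 (Karen): course_id=NULL, no match -> kept with NULL
  - enrollment 4 (Alice): course_id=3 -> matches Databases
  - enrollment 5 (Leo): course_id=NULL, no match -> kept with NULL
  - enrollment 6 (Tina): course_id=3 -> matches Databases
  - enrollment 7 (Julia): course_id=2 -> matches Economics
  - enrollment 8 (Dana): course_id=3 -> matches Databases
All 8 rows appear; 2 have NULL course.

SQL:
SELECT a.student, b.title AS course
FROM enrollments a
LEFT JOIN courses b ON a.course_id = b.id

Result:
student | course   
--------+----------
Yara    | Economics
Fiona   | Databases
Karen   | NULL     
Alice   | Databases
Leo     | NULL     
Tina    | Databases
Julia   | Economics
Dana    | Databases
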